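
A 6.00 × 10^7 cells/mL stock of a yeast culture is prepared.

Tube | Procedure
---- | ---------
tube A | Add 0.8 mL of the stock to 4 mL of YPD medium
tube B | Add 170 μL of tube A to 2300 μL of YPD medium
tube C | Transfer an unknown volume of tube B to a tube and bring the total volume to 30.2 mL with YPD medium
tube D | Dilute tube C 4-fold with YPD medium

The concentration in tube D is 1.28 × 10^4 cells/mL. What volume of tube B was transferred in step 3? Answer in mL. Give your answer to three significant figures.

Step 1: 0.8 mL + 4 mL = 4.8 mL total → factor 4.8/0.8 = 6
Step 2: 170 μL + 2300 μL = 2470 μL total → factor 2470/170 = 14.529
Step 3: v brought to 30.2 mL → factor = 30.2 mL/v
Step 4: 4-fold → factor 4
Product of known-step factors = 348.71
Overall factor = 6.00 × 10^7 cells/mL / (1.28 × 10^4 cells/mL) = 4687.5
Step-3 factor = 4687.5 / 348.71 = 13.443
v = 30.2 mL / 13.443 = 2.25 mL

2.25 mL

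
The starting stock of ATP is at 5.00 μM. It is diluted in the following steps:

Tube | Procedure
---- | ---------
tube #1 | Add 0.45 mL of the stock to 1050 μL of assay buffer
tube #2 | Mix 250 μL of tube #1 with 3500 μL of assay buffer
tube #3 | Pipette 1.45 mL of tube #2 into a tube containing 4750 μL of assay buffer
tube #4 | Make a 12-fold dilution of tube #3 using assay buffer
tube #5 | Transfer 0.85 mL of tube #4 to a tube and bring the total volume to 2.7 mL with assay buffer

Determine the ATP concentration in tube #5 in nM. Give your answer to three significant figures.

Step 1: 0.45 mL + 1050 μL = 1.5 mL total → factor 1.5/0.45 = 3.3333
Step 2: 250 μL + 3500 μL = 3750 μL total → factor 3750/250 = 15
Step 3: 1.45 mL + 4750 μL = 6.2 mL total → factor 6.2/1.45 = 4.2759
Step 4: 12-fold → factor 12
Step 5: 0.85 mL brought to 2.7 mL → factor 2.7/0.85 = 3.1765
Overall dilution factor = 3.3333 × 15 × 4.2759 × 12 × 3.1765 = 8149.3
Final = 5.00 μM / 8149.3 = 0.0006136 μM = 0.614 nM

0.614 nM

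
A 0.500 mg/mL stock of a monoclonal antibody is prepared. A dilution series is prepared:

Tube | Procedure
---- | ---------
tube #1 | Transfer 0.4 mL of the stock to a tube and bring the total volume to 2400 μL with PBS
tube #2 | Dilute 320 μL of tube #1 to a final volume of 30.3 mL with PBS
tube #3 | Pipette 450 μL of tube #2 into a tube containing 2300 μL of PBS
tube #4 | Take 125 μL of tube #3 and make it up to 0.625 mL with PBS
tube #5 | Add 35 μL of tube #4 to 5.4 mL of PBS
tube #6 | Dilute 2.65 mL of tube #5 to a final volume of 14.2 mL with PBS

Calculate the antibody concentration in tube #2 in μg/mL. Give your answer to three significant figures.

Step 1: 0.4 mL brought to 2400 μL → factor 2.4/0.4 = 6
Step 2: 320 μL brought to 30.3 mL → factor 30300/320 = 94.688
Dilution factor through tube #2 = 6 × 94.688 = 568.12
[tube #2] = 0.500 mg/mL / 568.12 = 0.0008801 mg/mL = 0.880 μg/mL

0.880 μg/mL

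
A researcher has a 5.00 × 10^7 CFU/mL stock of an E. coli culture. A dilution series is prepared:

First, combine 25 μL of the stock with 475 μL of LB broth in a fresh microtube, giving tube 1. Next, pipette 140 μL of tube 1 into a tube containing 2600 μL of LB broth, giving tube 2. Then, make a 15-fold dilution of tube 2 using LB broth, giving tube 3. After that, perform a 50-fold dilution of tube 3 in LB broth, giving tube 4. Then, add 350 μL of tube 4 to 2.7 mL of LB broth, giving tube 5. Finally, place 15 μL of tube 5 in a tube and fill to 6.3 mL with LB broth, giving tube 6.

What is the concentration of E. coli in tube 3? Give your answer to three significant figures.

Step 1: 25 μL + 475 μL = 500 μL total → factor 500/25 = 20
Step 2: 140 μL + 2600 μL = 2740 μL total → factor 2740/140 = 19.571
Step 3: 15-fold → factor 15
Dilution factor through tube 3 = 20 × 19.571 × 15 = 5871.4
[tube 3] = 5.00 × 10^7 CFU/mL / 5871.4 = 8.52 × 10^3 CFU/mL

8.52 × 10^3 CFU/mL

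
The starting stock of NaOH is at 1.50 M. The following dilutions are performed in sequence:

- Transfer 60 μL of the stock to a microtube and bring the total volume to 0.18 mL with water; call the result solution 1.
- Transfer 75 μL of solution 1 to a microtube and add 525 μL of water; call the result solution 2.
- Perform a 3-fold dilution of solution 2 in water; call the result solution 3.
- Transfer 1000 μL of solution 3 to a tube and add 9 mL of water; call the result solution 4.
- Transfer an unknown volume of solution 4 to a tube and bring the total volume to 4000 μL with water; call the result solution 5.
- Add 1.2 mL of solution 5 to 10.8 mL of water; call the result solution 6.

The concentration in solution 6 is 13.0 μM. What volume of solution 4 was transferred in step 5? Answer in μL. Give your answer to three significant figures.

Step 1: 60 μL brought to 0.18 mL → factor 180/60 = 3
Step 2: 75 μL + 525 μL = 600 μL total → factor 600/75 = 8
Step 3: 3-fold → factor 3
Step 4: 1000 μL + 9 mL = 10000 μL total → factor 10000/1000 = 10
Step 5: v brought to 4000 μL → factor = 4000 μL/v
Step 6: 1.2 mL + 10.8 mL = 12 mL total → factor 12/1.2 = 10
Product of known-step factors = 7200
Overall factor = 1.50 M / (13.0 μM) = 1.1538 × 10^5
Step-5 factor = 1.1538 × 10^5 / 7200 = 16.026
v = 4000 μL / 16.026 = 250 μL

250 μL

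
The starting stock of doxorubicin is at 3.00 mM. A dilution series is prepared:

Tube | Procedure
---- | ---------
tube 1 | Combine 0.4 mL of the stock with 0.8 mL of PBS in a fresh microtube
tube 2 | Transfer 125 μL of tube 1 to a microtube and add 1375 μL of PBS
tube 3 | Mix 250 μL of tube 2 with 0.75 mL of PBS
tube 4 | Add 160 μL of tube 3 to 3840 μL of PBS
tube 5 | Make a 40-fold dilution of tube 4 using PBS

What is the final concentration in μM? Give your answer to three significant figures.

0.0208 μM

Step 1: 0.4 mL + 0.8 mL = 1.2 mL total → factor 1.2/0.4 = 3
Step 2: 125 μL + 1375 μL = 1500 μL total → factor 1500/125 = 12
Step 3: 250 μL + 0.75 mL = 1000 μL total → factor 1000/250 = 4
Step 4: 160 μL + 3840 μL = 4000 μL total → factor 4000/160 = 25
Step 5: 40-fold → factor 40
Overall dilution factor = 3 × 12 × 4 × 25 × 40 = 1.44 × 10^5
Final = 3.00 mM / 1.44 × 10^5 = 2.083 × 10^-5 mM = 0.0208 μM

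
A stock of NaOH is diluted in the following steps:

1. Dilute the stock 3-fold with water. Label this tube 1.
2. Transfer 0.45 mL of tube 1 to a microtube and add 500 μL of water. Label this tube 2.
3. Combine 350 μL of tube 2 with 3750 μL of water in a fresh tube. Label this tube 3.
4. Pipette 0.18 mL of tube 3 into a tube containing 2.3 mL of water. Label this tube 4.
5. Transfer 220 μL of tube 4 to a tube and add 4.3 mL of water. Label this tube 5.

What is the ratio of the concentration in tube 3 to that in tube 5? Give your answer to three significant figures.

283

Step 1: 3-fold → factor 3
Step 2: 0.45 mL + 500 μL = 0.95 mL total → factor 0.95/0.45 = 2.1111
Step 3: 350 μL + 3750 μL = 4100 μL total → factor 4100/350 = 11.714
Step 4: 0.18 mL + 2.3 mL = 2.48 mL total → factor 2.48/0.18 = 13.778
Step 5: 220 μL + 4.3 mL = 4520 μL total → factor 4520/220 = 20.545
Dilution factor to tube 3 = 74.19; to tube 5 = 21001
[tube 3]/[tube 5] = (factor to tube 5)/(factor to tube 3) = 21001/74.19 = 283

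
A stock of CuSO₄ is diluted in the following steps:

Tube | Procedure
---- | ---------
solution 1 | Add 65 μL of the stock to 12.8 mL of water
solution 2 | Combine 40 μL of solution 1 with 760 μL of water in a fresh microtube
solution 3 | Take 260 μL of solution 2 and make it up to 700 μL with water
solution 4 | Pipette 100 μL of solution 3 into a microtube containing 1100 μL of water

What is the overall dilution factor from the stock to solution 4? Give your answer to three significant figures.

Step 1: 65 μL + 12.8 mL = 12865 μL total → factor 12865/65 = 197.92
Step 2: 40 μL + 760 μL = 800 μL total → factor 800/40 = 20
Step 3: 260 μL brought to 700 μL → factor 700/260 = 2.6923
Step 4: 100 μL + 1100 μL = 1200 μL total → factor 1200/100 = 12
Overall dilution factor = 197.92 × 20 × 2.6923 × 12 = 1.2789 × 10^5

1.28 × 10^5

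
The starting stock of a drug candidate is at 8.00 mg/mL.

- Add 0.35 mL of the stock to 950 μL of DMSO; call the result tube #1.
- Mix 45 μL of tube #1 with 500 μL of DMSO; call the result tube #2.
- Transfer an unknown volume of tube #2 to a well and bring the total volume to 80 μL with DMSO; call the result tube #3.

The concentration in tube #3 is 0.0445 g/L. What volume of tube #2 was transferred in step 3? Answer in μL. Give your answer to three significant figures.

Step 1: 0.35 mL + 950 μL = 1.3 mL total → factor 1.3/0.35 = 3.7143
Step 2: 45 μL + 500 μL = 545 μL total → factor 545/45 = 12.111
Step 3: v brought to 80 μL → factor = 80 μL/v
Product of known-step factors = 44.984
Overall factor = 8.00 mg/mL / (0.0445 g/L) = 179.78
Step-3 factor = 179.78 / 44.984 = 3.9964
v = 80 μL / 3.9964 = 20.0 μL

20.0 μL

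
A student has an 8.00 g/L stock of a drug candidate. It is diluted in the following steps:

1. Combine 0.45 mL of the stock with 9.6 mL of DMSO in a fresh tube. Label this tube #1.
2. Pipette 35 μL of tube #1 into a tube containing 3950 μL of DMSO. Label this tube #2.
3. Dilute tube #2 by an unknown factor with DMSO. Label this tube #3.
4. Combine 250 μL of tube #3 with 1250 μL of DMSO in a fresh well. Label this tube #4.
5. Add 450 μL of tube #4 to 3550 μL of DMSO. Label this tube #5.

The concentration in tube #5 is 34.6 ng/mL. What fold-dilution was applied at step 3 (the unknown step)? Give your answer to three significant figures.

1.70-fold

Step 1: 0.45 mL + 9.6 mL = 10.05 mL total → factor 10.05/0.45 = 22.333
Step 2: 35 μL + 3950 μL = 3985 μL total → factor 3985/35 = 113.86
Step 3: unknown factor x
Step 4: 250 μL + 1250 μL = 1500 μL total → factor 1500/250 = 6
Step 5: 450 μL + 3550 μL = 4000 μL total → factor 4000/450 = 8.8889
Product of known-step factors = 1.3562 × 10^5
Overall factor = 8.00 g/L / (34.6 ng/mL) = 2.3121 × 10^5
x = 2.3121 × 10^5 / 1.3562 × 10^5 = 1.70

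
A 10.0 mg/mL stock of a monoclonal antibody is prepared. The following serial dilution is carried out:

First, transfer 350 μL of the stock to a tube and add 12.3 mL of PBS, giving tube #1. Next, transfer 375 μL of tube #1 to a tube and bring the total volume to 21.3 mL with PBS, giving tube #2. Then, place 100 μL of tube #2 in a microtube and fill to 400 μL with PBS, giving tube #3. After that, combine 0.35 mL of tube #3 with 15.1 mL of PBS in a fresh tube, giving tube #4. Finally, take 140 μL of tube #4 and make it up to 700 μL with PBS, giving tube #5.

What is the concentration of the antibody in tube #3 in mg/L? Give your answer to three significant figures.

Step 1: 350 μL + 12.3 mL = 12650 μL total → factor 12650/350 = 36.143
Step 2: 375 μL brought to 21.3 mL → factor 21300/375 = 56.8
Step 3: 100 μL brought to 400 μL → factor 400/100 = 4
Dilution factor through tube #3 = 36.143 × 56.8 × 4 = 8211.7
[tube #3] = 10.0 mg/mL / 8211.7 = 0.001218 mg/mL = 1.22 mg/L

1.22 mg/L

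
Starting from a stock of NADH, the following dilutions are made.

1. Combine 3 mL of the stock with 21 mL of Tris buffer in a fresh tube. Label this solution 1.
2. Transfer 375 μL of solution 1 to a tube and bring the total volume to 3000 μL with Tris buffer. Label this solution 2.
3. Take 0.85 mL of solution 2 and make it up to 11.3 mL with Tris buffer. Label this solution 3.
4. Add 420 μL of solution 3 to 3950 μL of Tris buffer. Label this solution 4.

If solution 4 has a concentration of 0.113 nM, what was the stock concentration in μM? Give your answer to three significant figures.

1.00 μM

Step 1: 3 mL + 21 mL = 24 mL total → factor 24/3 = 8
Step 2: 375 μL brought to 3000 μL → factor 3000/375 = 8
Step 3: 0.85 mL brought to 11.3 mL → factor 11.3/0.85 = 13.294
Step 4: 420 μL + 3950 μL = 4370 μL total → factor 4370/420 = 10.405
Overall dilution factor = 8 × 8 × 13.294 × 10.405 = 8852.6
Stock = 0.113 nM × 8852.6 = 1000 nM = 1.00 μM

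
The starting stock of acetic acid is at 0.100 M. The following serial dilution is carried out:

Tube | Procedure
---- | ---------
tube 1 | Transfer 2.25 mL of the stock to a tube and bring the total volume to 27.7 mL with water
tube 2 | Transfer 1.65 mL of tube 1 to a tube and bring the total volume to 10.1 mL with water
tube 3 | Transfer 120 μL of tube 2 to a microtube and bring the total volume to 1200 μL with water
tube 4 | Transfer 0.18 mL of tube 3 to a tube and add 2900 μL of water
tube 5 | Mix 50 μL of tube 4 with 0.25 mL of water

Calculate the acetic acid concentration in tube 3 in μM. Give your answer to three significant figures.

133 μM

Step 1: 2.25 mL brought to 27.7 mL → factor 27.7/2.25 = 12.311
Step 2: 1.65 mL brought to 10.1 mL → factor 10.1/1.65 = 6.1212
Step 3: 120 μL brought to 1200 μL → factor 1200/120 = 10
Dilution factor through tube 3 = 12.311 × 6.1212 × 10 = 753.59
[tube 3] = 0.100 M / 753.59 = 0.0001327 M = 133 μM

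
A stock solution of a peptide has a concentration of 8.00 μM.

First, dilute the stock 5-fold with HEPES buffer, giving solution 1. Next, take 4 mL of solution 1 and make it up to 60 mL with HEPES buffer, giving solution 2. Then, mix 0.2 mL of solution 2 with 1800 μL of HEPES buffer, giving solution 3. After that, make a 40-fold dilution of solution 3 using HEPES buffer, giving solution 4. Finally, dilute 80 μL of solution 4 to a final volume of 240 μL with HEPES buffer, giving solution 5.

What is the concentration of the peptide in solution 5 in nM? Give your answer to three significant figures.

0.0889 nM

Step 1: 5-fold → factor 5
Step 2: 4 mL brought to 60 mL → factor 60/4 = 15
Step 3: 0.2 mL + 1800 μL = 2 mL total → factor 2/0.2 = 10
Step 4: 40-fold → factor 40
Step 5: 80 μL brought to 240 μL → factor 240/80 = 3
Overall dilution factor = 5 × 15 × 10 × 40 × 3 = 90000
Final = 8.00 μM / 90000 = 8.889 × 10^-5 μM = 0.0889 nM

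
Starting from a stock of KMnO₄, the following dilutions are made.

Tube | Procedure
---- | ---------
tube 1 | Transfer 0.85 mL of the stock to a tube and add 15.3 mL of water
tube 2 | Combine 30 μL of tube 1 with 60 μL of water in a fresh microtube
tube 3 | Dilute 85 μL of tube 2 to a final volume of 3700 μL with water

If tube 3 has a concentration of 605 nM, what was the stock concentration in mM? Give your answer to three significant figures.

Step 1: 0.85 mL + 15.3 mL = 16.15 mL total → factor 16.15/0.85 = 19
Step 2: 30 μL + 60 μL = 90 μL total → factor 90/30 = 3
Step 3: 85 μL brought to 3700 μL → factor 3700/85 = 43.529
Overall dilution factor = 19 × 3 × 43.529 = 2481.2
Stock = 605 nM × 2481.2 = 1.501 × 10^6 nM = 1.50 mM

1.50 mM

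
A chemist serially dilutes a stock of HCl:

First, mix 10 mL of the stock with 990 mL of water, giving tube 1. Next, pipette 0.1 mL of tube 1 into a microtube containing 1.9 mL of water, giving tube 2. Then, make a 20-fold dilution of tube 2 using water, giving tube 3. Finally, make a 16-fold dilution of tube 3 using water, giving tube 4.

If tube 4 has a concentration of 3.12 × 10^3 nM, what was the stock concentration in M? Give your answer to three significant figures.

2.00 M

Step 1: 10 mL + 990 mL = 1000 mL total → factor 1000/10 = 100
Step 2: 0.1 mL + 1.9 mL = 2 mL total → factor 2/0.1 = 20
Step 3: 20-fold → factor 20
Step 4: 16-fold → factor 16
Overall dilution factor = 100 × 20 × 20 × 16 = 6.4 × 10^5
Stock = 3.12 × 10^3 nM × 6.4 × 10^5 = 1.997 × 10^9 nM = 2.00 M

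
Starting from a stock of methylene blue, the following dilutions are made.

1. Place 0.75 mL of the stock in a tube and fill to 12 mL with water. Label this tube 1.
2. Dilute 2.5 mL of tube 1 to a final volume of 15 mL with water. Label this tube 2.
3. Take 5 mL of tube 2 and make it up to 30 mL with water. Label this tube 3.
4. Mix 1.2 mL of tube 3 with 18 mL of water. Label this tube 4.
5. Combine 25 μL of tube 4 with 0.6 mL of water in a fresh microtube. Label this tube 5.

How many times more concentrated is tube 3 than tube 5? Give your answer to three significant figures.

400

Step 1: 0.75 mL brought to 12 mL → factor 12/0.75 = 16
Step 2: 2.5 mL brought to 15 mL → factor 15/2.5 = 6
Step 3: 5 mL brought to 30 mL → factor 30/5 = 6
Step 4: 1.2 mL + 18 mL = 19.2 mL total → factor 19.2/1.2 = 16
Step 5: 25 μL + 0.6 mL = 625 μL total → factor 625/25 = 25
Dilution factor to tube 3 = 576; to tube 5 = 2.304 × 10^5
[tube 3]/[tube 5] = (factor to tube 5)/(factor to tube 3) = 2.304 × 10^5/576 = 400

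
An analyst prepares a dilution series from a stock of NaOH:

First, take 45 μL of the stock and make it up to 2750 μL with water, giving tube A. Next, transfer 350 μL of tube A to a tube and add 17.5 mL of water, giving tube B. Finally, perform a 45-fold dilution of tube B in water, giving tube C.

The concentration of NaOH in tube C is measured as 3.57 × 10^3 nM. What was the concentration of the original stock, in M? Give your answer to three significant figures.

Step 1: 45 μL brought to 2750 μL → factor 2750/45 = 61.111
Step 2: 350 μL + 17.5 mL = 17850 μL total → factor 17850/350 = 51
Step 3: 45-fold → factor 45
Overall dilution factor = 61.111 × 51 × 45 = 1.4025 × 10^5
Stock = 3.57 × 10^3 nM × 1.4025 × 10^5 = 5.007 × 10^8 nM = 0.501 M

0.501 M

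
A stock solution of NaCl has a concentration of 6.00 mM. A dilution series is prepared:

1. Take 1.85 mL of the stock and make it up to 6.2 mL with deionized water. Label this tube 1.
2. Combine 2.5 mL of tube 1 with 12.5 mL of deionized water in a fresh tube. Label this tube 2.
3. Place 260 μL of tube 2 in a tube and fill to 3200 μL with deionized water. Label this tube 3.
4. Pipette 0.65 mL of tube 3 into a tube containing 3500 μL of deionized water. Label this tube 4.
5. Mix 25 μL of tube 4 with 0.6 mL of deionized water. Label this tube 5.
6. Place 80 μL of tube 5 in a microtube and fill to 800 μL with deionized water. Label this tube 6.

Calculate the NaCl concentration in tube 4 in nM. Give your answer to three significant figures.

Step 1: 1.85 mL brought to 6.2 mL → factor 6.2/1.85 = 3.3514
Step 2: 2.5 mL + 12.5 mL = 15 mL total → factor 15/2.5 = 6
Step 3: 260 μL brought to 3200 μL → factor 3200/260 = 12.308
Step 4: 0.65 mL + 3500 μL = 4.15 mL total → factor 4.15/0.65 = 6.3846
Dilution factor through tube 4 = 3.3514 × 6 × 12.308 × 6.3846 = 1580.1
[tube 4] = 6.00 mM / 1580.1 = 0.003797 mM = 3.80 × 10^3 nM

3.80 × 10^3 nM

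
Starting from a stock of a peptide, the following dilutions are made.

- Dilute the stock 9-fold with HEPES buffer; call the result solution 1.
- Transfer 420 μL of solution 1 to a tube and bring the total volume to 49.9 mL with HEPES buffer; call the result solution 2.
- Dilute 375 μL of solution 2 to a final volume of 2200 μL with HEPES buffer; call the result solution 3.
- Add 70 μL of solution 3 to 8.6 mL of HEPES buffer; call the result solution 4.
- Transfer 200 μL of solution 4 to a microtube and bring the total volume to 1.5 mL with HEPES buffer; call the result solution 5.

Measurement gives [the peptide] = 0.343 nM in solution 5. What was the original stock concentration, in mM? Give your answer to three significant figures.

Step 1: 9-fold → factor 9
Step 2: 420 μL brought to 49.9 mL → factor 49900/420 = 118.81
Step 3: 375 μL brought to 2200 μL → factor 2200/375 = 5.8667
Step 4: 70 μL + 8.6 mL = 8670 μL total → factor 8670/70 = 123.86
Step 5: 200 μL brought to 1.5 mL → factor 1500/200 = 7.5
Overall dilution factor = 9 × 118.81 × 5.8667 × 123.86 × 7.5 = 5.8273 × 10^6
Stock = 0.343 nM × 5.8273 × 10^6 = 1.999 × 10^6 nM = 2.00 mM

2.00 mM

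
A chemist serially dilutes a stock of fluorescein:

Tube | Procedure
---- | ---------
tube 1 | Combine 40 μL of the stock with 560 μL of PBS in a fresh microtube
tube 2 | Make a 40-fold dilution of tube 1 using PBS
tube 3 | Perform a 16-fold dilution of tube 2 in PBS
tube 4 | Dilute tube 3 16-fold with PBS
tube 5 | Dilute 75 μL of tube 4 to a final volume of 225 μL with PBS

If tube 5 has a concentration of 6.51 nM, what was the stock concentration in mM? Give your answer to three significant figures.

Step 1: 40 μL + 560 μL = 600 μL total → factor 600/40 = 15
Step 2: 40-fold → factor 40
Step 3: 16-fold → factor 16
Step 4: 16-fold → factor 16
Step 5: 75 μL brought to 225 μL → factor 225/75 = 3
Overall dilution factor = 15 × 40 × 16 × 16 × 3 = 4.608 × 10^5
Stock = 6.51 nM × 4.608 × 10^5 = 3.000 × 10^6 nM = 3.00 mM

3.00 mM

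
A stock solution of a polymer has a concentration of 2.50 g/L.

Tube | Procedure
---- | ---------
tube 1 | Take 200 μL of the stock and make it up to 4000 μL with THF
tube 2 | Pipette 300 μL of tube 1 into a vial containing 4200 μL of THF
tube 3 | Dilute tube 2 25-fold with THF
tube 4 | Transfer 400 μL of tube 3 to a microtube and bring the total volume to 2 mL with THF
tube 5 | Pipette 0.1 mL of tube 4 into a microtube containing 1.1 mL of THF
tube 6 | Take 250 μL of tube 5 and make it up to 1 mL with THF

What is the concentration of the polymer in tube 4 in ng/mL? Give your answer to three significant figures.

66.7 ng/mL

Step 1: 200 μL brought to 4000 μL → factor 4000/200 = 20
Step 2: 300 μL + 4200 μL = 4500 μL total → factor 4500/300 = 15
Step 3: 25-fold → factor 25
Step 4: 400 μL brought to 2 mL → factor 2000/400 = 5
Dilution factor through tube 4 = 20 × 15 × 25 × 5 = 37500
[tube 4] = 2.50 g/L / 37500 = 6.667 × 10^-5 g/L = 66.7 ng/mL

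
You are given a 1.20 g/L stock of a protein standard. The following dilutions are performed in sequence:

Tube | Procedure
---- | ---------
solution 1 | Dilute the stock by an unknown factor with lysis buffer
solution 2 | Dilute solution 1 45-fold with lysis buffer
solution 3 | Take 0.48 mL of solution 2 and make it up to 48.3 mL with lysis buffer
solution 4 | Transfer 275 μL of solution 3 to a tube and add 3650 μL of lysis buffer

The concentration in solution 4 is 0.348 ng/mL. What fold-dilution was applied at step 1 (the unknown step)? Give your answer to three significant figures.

Step 1: unknown factor x
Step 2: 45-fold → factor 45
Step 3: 0.48 mL brought to 48.3 mL → factor 48.3/0.48 = 100.62
Step 4: 275 μL + 3650 μL = 3925 μL total → factor 3925/275 = 14.273
Product of known-step factors = 64629
Overall factor = 1.20 g/L / (0.348 ng/mL) = 3.4483 × 10^6
x = 3.4483 × 10^6 / 64629 = 53.4

53.4-fold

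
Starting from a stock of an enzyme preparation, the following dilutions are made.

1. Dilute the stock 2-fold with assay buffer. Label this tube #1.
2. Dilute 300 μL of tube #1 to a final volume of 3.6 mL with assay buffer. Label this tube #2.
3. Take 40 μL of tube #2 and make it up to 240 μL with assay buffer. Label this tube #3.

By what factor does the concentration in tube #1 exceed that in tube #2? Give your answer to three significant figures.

12.0

Step 1: 2-fold → factor 2
Step 2: 300 μL brought to 3.6 mL → factor 3600/300 = 12
Dilution factor to tube #1 = 2; to tube #2 = 24
[tube #1]/[tube #2] = (factor to tube #2)/(factor to tube #1) = 24/2 = 12.0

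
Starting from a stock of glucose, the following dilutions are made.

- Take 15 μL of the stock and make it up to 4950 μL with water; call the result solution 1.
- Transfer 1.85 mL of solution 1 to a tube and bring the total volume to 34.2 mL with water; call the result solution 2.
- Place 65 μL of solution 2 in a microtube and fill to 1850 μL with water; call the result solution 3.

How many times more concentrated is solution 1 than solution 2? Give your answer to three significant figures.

Step 1: 15 μL brought to 4950 μL → factor 4950/15 = 330
Step 2: 1.85 mL brought to 34.2 mL → factor 34.2/1.85 = 18.486
Dilution factor to solution 1 = 330; to solution 2 = 6100.5
[solution 1]/[solution 2] = (factor to solution 2)/(factor to solution 1) = 6100.5/330 = 18.5

18.5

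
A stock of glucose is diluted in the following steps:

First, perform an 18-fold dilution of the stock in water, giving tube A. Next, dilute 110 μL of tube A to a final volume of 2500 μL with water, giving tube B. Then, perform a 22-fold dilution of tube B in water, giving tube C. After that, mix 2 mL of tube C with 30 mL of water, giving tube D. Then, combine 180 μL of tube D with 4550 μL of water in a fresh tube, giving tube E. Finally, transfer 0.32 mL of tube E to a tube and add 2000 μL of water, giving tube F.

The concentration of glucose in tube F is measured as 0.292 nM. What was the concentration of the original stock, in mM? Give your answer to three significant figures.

Step 1: 18-fold → factor 18
Step 2: 110 μL brought to 2500 μL → factor 2500/110 = 22.727
Step 3: 22-fold → factor 22
Step 4: 2 mL + 30 mL = 32 mL total → factor 32/2 = 16
Step 5: 180 μL + 4550 μL = 4730 μL total → factor 4730/180 = 26.278
Step 6: 0.32 mL + 2000 μL = 2.32 mL total → factor 2.32/0.32 = 7.25
Overall dilution factor = 18 × 22.727 × 22 × 16 × 26.278 × 7.25 = 2.7434 × 10^7
Stock = 0.292 nM × 2.7434 × 10^7 = 8.011 × 10^6 nM = 8.01 mM

8.01 mM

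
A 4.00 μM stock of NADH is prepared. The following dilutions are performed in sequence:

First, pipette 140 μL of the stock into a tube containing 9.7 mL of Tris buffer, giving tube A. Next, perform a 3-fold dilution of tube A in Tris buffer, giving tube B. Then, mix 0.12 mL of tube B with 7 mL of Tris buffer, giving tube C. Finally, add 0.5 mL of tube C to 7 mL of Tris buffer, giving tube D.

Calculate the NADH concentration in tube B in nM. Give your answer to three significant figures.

19.0 nM

Step 1: 140 μL + 9.7 mL = 9840 μL total → factor 9840/140 = 70.286
Step 2: 3-fold → factor 3
Dilution factor through tube B = 70.286 × 3 = 210.86
[tube B] = 4.00 μM / 210.86 = 0.01897 μM = 19.0 nM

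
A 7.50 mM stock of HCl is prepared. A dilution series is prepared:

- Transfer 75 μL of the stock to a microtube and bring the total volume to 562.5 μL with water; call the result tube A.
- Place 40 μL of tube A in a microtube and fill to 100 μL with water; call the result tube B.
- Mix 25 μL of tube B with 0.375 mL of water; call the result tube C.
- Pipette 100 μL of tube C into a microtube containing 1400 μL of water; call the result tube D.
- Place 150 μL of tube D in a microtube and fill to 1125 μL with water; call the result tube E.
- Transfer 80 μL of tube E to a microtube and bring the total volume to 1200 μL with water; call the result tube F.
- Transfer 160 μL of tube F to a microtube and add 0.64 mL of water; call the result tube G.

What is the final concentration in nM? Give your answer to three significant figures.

Step 1: 75 μL brought to 562.5 μL → factor 562.5/75 = 7.5
Step 2: 40 μL brought to 100 μL → factor 100/40 = 2.5
Step 3: 25 μL + 0.375 mL = 400 μL total → factor 400/25 = 16
Step 4: 100 μL + 1400 μL = 1500 μL total → factor 1500/100 = 15
Step 5: 150 μL brought to 1125 μL → factor 1125/150 = 7.5
Step 6: 80 μL brought to 1200 μL → factor 1200/80 = 15
Step 7: 160 μL + 0.64 mL = 800 μL total → factor 800/160 = 5
Overall dilution factor = 7.5 × 2.5 × 16 × 15 × 7.5 × 15 × 5 = 2.5312 × 10^6
Final = 7.50 mM / 2.5312 × 10^6 = 2.963 × 10^-6 mM = 2.96 nM

2.96 nM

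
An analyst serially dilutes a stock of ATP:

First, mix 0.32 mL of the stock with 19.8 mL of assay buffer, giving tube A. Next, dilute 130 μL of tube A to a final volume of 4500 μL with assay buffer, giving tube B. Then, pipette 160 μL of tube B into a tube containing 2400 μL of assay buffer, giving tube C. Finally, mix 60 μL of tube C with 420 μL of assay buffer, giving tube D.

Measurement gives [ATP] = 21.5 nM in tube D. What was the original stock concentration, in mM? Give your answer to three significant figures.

Step 1: 0.32 mL + 19.8 mL = 20.12 mL total → factor 20.12/0.32 = 62.875
Step 2: 130 μL brought to 4500 μL → factor 4500/130 = 34.615
Step 3: 160 μL + 2400 μL = 2560 μL total → factor 2560/160 = 16
Step 4: 60 μL + 420 μL = 480 μL total → factor 480/60 = 8
Overall dilution factor = 62.875 × 34.615 × 16 × 8 = 2.7858 × 10^5
Stock = 21.5 nM × 2.7858 × 10^5 = 5.990 × 10^6 nM = 5.99 mM

5.99 mM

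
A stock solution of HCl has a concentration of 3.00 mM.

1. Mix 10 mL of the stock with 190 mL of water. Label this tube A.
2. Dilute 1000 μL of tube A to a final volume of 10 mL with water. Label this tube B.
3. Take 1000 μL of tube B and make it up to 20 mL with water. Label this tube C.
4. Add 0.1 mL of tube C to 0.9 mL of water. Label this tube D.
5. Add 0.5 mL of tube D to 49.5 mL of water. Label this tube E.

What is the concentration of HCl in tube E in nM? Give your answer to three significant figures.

Step 1: 10 mL + 190 mL = 200 mL total → factor 200/10 = 20
Step 2: 1000 μL brought to 10 mL → factor 10000/1000 = 10
Step 3: 1000 μL brought to 20 mL → factor 20000/1000 = 20
Step 4: 0.1 mL + 0.9 mL = 1 mL total → factor 1/0.1 = 10
Step 5: 0.5 mL + 49.5 mL = 50 mL total → factor 50/0.5 = 100
Overall dilution factor = 20 × 10 × 20 × 10 × 100 = 4 × 10^6
Final = 3.00 mM / 4 × 10^6 = 7.500 × 10^-7 mM = 0.750 nM

0.750 nM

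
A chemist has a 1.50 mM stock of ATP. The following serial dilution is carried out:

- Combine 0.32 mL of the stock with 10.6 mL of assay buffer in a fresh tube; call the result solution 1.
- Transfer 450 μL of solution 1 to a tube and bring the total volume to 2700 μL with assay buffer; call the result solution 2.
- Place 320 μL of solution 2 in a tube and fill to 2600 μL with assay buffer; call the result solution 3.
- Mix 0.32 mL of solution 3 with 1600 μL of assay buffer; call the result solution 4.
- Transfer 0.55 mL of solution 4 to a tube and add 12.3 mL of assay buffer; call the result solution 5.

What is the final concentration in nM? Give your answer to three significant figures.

Step 1: 0.32 mL + 10.6 mL = 10.92 mL total → factor 10.92/0.32 = 34.125
Step 2: 450 μL brought to 2700 μL → factor 2700/450 = 6
Step 3: 320 μL brought to 2600 μL → factor 2600/320 = 8.125
Step 4: 0.32 mL + 1600 μL = 1.92 mL total → factor 1.92/0.32 = 6
Step 5: 0.55 mL + 12.3 mL = 12.85 mL total → factor 12.85/0.55 = 23.364
Overall dilution factor = 34.125 × 6 × 8.125 × 6 × 23.364 = 2.3321 × 10^5
Final = 1.50 mM / 2.3321 × 10^5 = 6.432 × 10^-6 mM = 6.43 nM

6.43 nM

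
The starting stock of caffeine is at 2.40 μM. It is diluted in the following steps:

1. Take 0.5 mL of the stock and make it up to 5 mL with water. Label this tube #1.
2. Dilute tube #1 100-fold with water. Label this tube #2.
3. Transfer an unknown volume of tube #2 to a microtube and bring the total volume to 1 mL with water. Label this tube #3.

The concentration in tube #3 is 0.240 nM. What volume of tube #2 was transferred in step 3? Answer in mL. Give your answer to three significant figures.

0.100 mL

Step 1: 0.5 mL brought to 5 mL → factor 5/0.5 = 10
Step 2: 100-fold → factor 100
Step 3: v brought to 1 mL → factor = 1 mL/v
Product of known-step factors = 1000
Overall factor = 2.40 μM / (0.240 nM) = 10000
Step-3 factor = 10000 / 1000 = 10
v = 1 mL / 10 = 0.100 mL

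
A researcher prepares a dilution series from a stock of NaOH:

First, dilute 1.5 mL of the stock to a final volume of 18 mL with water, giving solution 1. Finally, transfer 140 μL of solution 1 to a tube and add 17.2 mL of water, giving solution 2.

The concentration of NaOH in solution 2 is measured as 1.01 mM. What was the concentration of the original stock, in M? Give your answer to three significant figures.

1.50 M

Step 1: 1.5 mL brought to 18 mL → factor 18/1.5 = 12
Step 2: 140 μL + 17.2 mL = 17340 μL total → factor 17340/140 = 123.86
Overall dilution factor = 12 × 123.86 = 1486.3
Stock = 1.01 mM × 1486.3 = 1501 mM = 1.50 M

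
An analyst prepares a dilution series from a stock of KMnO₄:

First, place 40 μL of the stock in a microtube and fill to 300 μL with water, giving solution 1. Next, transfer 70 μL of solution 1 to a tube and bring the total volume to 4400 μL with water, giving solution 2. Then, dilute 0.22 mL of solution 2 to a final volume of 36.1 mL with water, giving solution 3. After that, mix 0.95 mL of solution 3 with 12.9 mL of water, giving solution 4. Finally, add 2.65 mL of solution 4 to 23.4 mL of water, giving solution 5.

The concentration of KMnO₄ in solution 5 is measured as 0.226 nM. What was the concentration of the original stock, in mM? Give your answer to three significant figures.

2.51 mM

Step 1: 40 μL brought to 300 μL → factor 300/40 = 7.5
Step 2: 70 μL brought to 4400 μL → factor 4400/70 = 62.857
Step 3: 0.22 mL brought to 36.1 mL → factor 36.1/0.22 = 164.09
Step 4: 0.95 mL + 12.9 mL = 13.85 mL total → factor 13.85/0.95 = 14.579
Step 5: 2.65 mL + 23.4 mL = 26.05 mL total → factor 26.05/2.65 = 9.8302
Overall dilution factor = 7.5 × 62.857 × 164.09 × 14.579 × 9.8302 = 1.1086 × 10^7
Stock = 0.226 nM × 1.1086 × 10^7 = 2.506 × 10^6 nM = 2.51 mM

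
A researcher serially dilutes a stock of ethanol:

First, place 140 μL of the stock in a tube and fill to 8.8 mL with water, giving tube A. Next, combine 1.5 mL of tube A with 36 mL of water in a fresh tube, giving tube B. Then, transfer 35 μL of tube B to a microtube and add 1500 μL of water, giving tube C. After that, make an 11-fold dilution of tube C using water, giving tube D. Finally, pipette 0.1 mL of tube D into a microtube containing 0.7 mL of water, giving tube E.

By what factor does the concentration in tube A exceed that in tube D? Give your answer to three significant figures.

Step 1: 140 μL brought to 8.8 mL → factor 8800/140 = 62.857
Step 2: 1.5 mL + 36 mL = 37.5 mL total → factor 37.5/1.5 = 25
Step 3: 35 μL + 1500 μL = 1535 μL total → factor 1535/35 = 43.857
Step 4: 11-fold → factor 11
Dilution factor to tube A = 62.857; to tube D = 7.581 × 10^5
[tube A]/[tube D] = (factor to tube D)/(factor to tube A) = 7.581 × 10^5/62.857 = 1.21 × 10^4

1.21 × 10^4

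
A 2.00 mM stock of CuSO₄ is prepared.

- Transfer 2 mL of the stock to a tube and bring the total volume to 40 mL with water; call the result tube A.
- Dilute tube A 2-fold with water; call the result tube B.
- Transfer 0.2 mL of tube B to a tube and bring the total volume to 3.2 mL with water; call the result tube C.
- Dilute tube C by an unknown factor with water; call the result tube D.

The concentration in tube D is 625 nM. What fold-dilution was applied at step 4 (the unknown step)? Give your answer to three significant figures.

Step 1: 2 mL brought to 40 mL → factor 40/2 = 20
Step 2: 2-fold → factor 2
Step 3: 0.2 mL brought to 3.2 mL → factor 3.2/0.2 = 16
Step 4: unknown factor x
Product of known-step factors = 640
Overall factor = 2.00 mM / (625 nM) = 3200
x = 3200 / 640 = 5.00

5.00-fold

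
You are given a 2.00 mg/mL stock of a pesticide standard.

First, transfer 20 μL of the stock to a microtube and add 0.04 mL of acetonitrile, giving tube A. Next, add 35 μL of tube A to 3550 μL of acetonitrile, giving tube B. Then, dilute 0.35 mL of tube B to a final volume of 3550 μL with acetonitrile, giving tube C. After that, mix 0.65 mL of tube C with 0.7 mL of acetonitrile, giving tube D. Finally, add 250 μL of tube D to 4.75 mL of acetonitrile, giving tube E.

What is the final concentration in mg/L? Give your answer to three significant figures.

0.0154 mg/L

Step 1: 20 μL + 0.04 mL = 60 μL total → factor 60/20 = 3
Step 2: 35 μL + 3550 μL = 3585 μL total → factor 3585/35 = 102.43
Step 3: 0.35 mL brought to 3550 μL → factor 3.55/0.35 = 10.143
Step 4: 0.65 mL + 0.7 mL = 1.35 mL total → factor 1.35/0.65 = 2.0769
Step 5: 250 μL + 4.75 mL = 5000 μL total → factor 5000/250 = 20
Overall dilution factor = 3 × 102.43 × 10.143 × 2.0769 × 20 = 1.2947 × 10^5
Final = 2.00 mg/mL / 1.2947 × 10^5 = 1.545 × 10^-5 mg/mL = 0.0154 mg/L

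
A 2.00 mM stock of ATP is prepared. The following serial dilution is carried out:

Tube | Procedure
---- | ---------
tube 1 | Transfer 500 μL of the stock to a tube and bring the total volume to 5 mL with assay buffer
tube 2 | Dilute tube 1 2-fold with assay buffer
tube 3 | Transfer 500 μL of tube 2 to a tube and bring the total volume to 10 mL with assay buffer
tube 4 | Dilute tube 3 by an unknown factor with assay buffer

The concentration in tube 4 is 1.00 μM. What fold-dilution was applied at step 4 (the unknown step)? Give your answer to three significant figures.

5.00-fold

Step 1: 500 μL brought to 5 mL → factor 5000/500 = 10
Step 2: 2-fold → factor 2
Step 3: 500 μL brought to 10 mL → factor 10000/500 = 20
Step 4: unknown factor x
Product of known-step factors = 400
Overall factor = 2.00 mM / (1.00 μM) = 2000
x = 2000 / 400 = 5.00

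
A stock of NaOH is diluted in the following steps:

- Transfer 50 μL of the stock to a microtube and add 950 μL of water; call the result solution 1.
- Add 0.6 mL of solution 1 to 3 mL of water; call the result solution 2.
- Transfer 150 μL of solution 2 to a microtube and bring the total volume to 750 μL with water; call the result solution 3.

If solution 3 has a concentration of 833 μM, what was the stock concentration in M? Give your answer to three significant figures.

Step 1: 50 μL + 950 μL = 1000 μL total → factor 1000/50 = 20
Step 2: 0.6 mL + 3 mL = 3.6 mL total → factor 3.6/0.6 = 6
Step 3: 150 μL brought to 750 μL → factor 750/150 = 5
Overall dilution factor = 20 × 6 × 5 = 600
Stock = 833 μM × 600 = 4.998 × 10^5 μM = 0.500 M

0.500 M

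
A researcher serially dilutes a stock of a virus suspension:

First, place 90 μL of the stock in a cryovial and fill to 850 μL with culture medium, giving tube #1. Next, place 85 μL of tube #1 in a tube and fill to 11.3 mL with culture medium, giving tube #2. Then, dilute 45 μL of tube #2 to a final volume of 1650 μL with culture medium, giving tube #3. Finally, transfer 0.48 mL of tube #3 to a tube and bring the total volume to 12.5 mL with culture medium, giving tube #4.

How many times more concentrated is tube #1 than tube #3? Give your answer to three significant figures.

Step 1: 90 μL brought to 850 μL → factor 850/90 = 9.4444
Step 2: 85 μL brought to 11.3 mL → factor 11300/85 = 132.94
Step 3: 45 μL brought to 1650 μL → factor 1650/45 = 36.667
Dilution factor to tube #1 = 9.4444; to tube #3 = 46037
[tube #1]/[tube #3] = (factor to tube #3)/(factor to tube #1) = 46037/9.4444 = 4.87 × 10^3

4.87 × 10^3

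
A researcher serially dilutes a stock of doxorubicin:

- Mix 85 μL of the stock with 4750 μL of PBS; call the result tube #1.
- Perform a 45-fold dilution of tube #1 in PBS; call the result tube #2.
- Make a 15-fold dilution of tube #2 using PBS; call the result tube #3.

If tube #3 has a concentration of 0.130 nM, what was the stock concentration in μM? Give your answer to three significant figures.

4.99 μM

Step 1: 85 μL + 4750 μL = 4835 μL total → factor 4835/85 = 56.882
Step 2: 45-fold → factor 45
Step 3: 15-fold → factor 15
Overall dilution factor = 56.882 × 45 × 15 = 38396
Stock = 0.130 nM × 38396 = 4991 nM = 4.99 μM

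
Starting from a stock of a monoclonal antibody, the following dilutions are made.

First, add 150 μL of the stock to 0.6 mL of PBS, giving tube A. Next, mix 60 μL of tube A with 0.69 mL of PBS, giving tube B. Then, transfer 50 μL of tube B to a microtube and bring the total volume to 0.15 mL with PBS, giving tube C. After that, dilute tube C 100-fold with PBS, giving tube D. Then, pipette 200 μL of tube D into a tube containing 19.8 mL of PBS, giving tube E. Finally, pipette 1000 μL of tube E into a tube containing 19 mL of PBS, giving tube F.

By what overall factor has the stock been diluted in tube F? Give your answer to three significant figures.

Step 1: 150 μL + 0.6 mL = 750 μL total → factor 750/150 = 5
Step 2: 60 μL + 0.69 mL = 750 μL total → factor 750/60 = 12.5
Step 3: 50 μL brought to 0.15 mL → factor 150/50 = 3
Step 4: 100-fold → factor 100
Step 5: 200 μL + 19.8 mL = 20000 μL total → factor 20000/200 = 100
Step 6: 1000 μL + 19 mL = 20000 μL total → factor 20000/1000 = 20
Overall dilution factor = 5 × 12.5 × 3 × 100 × 100 × 20 = 3.75 × 10^7

3.75 × 10^7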